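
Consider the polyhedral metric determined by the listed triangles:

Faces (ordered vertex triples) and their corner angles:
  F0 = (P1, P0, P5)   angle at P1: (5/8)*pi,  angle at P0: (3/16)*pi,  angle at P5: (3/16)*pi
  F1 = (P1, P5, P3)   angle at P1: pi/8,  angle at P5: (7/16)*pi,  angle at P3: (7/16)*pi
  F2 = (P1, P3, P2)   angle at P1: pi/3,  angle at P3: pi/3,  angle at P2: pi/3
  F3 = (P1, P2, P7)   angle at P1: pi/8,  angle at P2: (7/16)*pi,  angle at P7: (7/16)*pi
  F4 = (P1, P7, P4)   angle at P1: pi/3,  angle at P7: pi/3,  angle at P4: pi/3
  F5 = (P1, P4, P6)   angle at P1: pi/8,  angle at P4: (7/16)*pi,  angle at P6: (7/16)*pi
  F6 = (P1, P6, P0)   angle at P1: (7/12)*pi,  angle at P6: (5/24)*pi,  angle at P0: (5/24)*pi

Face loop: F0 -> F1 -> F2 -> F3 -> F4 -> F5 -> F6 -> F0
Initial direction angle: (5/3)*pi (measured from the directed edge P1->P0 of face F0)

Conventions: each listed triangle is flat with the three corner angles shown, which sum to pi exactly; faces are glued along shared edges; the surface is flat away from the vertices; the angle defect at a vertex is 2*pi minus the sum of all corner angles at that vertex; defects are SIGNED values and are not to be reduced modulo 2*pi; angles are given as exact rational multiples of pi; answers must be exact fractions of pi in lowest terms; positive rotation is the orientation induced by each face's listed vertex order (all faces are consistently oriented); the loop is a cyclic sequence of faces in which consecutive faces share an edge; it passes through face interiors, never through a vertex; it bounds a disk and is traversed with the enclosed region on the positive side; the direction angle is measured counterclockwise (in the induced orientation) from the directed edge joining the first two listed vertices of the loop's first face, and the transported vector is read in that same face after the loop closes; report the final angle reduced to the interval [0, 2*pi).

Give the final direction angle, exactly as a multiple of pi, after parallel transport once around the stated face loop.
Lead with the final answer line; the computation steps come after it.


Answer: final direction angle = (17/12)*pi

enclosed vertex P1: corner angles sum to (9/4)*pi, defect = 2*pi - (9/4)*pi = -pi/4
transport around the loop rotates by the sum of enclosed defects; add to the initial angle mod 2*pi
final angle = (5/3)*pi - pi/4 = (17/12)*pi (mod 2*pi)


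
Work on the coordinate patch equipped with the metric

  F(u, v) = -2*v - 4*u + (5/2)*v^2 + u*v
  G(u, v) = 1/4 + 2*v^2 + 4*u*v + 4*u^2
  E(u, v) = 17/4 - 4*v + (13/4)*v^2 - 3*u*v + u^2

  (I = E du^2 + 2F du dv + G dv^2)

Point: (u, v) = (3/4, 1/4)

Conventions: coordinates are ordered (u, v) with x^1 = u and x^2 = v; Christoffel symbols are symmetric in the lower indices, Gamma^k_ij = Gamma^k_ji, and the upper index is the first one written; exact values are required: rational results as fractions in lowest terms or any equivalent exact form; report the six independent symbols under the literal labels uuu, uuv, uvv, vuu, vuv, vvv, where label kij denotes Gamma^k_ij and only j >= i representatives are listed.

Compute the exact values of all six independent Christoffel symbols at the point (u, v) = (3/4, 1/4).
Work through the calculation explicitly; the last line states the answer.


E = 221/64, F = -101/32, G = 27/8 at the point
E_u = 3/4, E_v = -37/8, F_u = -15/4, F_v = 0, G_u = 7, G_v = 4
EG - F^2 = 1733/1024;  g^inv = (1024/1733) * [[27/8, 101/32], [101/32, 221/64]]
first-kind symbols [ij,l] = (1/2)(d_i g_jl + d_j g_il - d_l g_ij): [uu,u] = E_u/2 = 3/8, [uu,v] = F_u - E_v/2 = -23/16, [uv,u] = E_v/2 = -37/16, [uv,v] = G_u/2 = 7/2, [vv,u] = F_v - G_u/2 = -7/2, [vv,v] = G_v/2 = 2
Gamma^u_ij = (G*[ij,u] - F*[ij,v])/(EG - F^2), Gamma^v_ij = (E*[ij,v] - F*[ij,u])/(EG - F^2)

Answer: Gamma_uuu = -3350/1733, Gamma_uuv = 3320/1733, Gamma_uvv = -5632/1733, Gamma_vuu = -3871/1733, Gamma_vuv = 4902/1733, Gamma_vvv = -4240/1733


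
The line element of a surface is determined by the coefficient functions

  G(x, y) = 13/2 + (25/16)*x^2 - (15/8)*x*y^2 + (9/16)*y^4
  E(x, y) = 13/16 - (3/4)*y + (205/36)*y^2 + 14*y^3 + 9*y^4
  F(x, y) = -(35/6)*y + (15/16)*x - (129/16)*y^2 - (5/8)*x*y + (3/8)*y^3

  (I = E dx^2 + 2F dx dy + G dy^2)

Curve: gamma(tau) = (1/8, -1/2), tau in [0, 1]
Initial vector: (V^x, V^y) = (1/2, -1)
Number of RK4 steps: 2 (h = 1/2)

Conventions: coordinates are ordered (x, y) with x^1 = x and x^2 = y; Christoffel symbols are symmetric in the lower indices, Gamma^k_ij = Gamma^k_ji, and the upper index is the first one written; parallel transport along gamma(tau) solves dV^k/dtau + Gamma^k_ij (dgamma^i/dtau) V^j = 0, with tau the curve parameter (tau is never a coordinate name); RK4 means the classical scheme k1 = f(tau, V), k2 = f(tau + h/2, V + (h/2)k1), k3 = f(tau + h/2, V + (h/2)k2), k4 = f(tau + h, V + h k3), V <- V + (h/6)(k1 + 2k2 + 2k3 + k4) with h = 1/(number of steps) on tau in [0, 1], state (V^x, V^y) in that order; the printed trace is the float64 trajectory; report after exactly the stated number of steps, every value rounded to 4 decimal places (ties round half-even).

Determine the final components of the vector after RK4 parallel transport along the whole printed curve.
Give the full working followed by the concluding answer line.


gamma'(tau) = (0, 0); f(tau, V)^k = -Gamma^k_ij(gamma(tau)) gamma'^i(tau) V^j; h = 1/2; intermediate values shown to 6 dp
curve data and Christoffel symbols at the stage parameters:
  tau = 0.000000: gamma = (0.125000, -0.500000), gamma' = (0.000000, 0.000000); Gamma_xxx = -0.180662, Gamma_xxy = -0.170659, Gamma_xyy = 1.954099, Gamma_yxx = 0.254541, Gamma_yxy = 0.020516, Gamma_yyy = -0.307322
  tau = 0.250000: gamma = (0.125000, -0.500000), gamma' = (0.000000, 0.000000); Gamma_xxx = -0.180662, Gamma_xxy = -0.170659, Gamma_xyy = 1.954099, Gamma_yxx = 0.254541, Gamma_yxy = 0.020516, Gamma_yyy = -0.307322
  tau = 0.500000: gamma = (0.125000, -0.500000), gamma' = (0.000000, 0.000000); Gamma_xxx = -0.180662, Gamma_xxy = -0.170659, Gamma_xyy = 1.954099, Gamma_yxx = 0.254541, Gamma_yxy = 0.020516, Gamma_yyy = -0.307322
  tau = 0.750000: gamma = (0.125000, -0.500000), gamma' = (0.000000, 0.000000); Gamma_xxx = -0.180662, Gamma_xxy = -0.170659, Gamma_xyy = 1.954099, Gamma_yxx = 0.254541, Gamma_yxy = 0.020516, Gamma_yyy = -0.307322
  tau = 1.000000: gamma = (0.125000, -0.500000), gamma' = (0.000000, 0.000000); Gamma_xxx = -0.180662, Gamma_xxy = -0.170659, Gamma_xyy = 1.954099, Gamma_yxx = 0.254541, Gamma_yxy = 0.020516, Gamma_yyy = -0.307322
step 0: V^x = 0.5000, V^y = -1.0000
step 1: k1 = (0.000000, 0.000000), k2 = (0.000000, 0.000000), k3 = (0.000000, 0.000000), k4 = (0.000000, 0.000000); V <- V + (h/6)(k1 + 2k2 + 2k3 + k4): V^x = 0.5000, V^y = -1.0000
step 2: k1 = (0.000000, 0.000000), k2 = (0.000000, 0.000000), k3 = (0.000000, 0.000000), k4 = (0.000000, 0.000000); V <- V + (h/6)(k1 + 2k2 + 2k3 + k4): V^x = 0.5000, V^y = -1.0000

Answer: V^x = 0.5000, V^y = -1.0000


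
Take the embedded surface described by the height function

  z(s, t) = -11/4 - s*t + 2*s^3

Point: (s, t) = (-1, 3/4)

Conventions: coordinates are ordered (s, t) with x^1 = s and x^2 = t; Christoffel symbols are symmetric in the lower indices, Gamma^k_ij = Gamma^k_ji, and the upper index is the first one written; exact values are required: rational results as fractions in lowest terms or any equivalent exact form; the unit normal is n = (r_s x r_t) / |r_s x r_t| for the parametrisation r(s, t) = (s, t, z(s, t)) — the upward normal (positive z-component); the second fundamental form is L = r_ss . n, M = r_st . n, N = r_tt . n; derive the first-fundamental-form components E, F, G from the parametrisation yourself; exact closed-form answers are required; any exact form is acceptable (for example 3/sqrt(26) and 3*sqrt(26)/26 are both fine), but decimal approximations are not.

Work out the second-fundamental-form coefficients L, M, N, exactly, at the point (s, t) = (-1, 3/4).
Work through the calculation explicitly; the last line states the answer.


z_s = 21/4, z_t = 1, z_ss = -12, z_st = -1, z_tt = 0
E = 457/16, F = 21/4, G = 2; answer radicand W^2 = 473/16
unnormalised second-form numerators: l = -12, m = -1, n = 0; L = l/sqrt(473/16), and similarly M = m/sqrt(W^2), N = n/sqrt(W^2)

Answer: L = -48*sqrt(473)/473, M = -4*sqrt(473)/473, N = 0


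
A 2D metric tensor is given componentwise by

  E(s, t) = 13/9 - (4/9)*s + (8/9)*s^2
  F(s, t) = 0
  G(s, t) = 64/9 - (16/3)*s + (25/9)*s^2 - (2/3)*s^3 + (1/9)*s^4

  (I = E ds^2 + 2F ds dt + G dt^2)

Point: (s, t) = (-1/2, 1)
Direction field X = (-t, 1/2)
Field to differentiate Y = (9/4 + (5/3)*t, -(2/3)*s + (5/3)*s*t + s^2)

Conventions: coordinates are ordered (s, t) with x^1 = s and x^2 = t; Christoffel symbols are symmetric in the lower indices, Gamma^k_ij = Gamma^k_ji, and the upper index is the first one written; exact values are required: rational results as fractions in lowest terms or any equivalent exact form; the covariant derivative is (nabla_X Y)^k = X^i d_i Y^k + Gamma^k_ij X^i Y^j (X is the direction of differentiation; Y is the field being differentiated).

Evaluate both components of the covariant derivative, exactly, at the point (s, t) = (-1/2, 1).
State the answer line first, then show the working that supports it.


Answer: (nabla_X Y)^s = 787/408, (nabla_X Y)^t = -619/468

E = 17/9, F = 0, G = 169/16 at the point
E_s = -4/3, E_t = 0, F_s = 0, F_t = 0, G_s = -26/3, G_t = 0
EG - F^2 = 2873/144;  g^inv = (144/2873) * [[169/16, 0], [0, 17/9]]
first-kind symbols [ij,l] = (1/2)(d_i g_jl + d_j g_il - d_l g_ij): [ss,s] = E_s/2 = -2/3, [ss,t] = F_s - E_t/2 = 0, [st,s] = E_t/2 = 0, [st,t] = G_s/2 = -13/3, [tt,s] = F_t - G_s/2 = 13/3, [tt,t] = G_t/2 = 0
Gamma^s_ij = (G*[ij,s] - F*[ij,t])/(EG - F^2), Gamma^t_ij = (E*[ij,t] - F*[ij,s])/(EG - F^2)
Gamma_sss = -6/17, Gamma_sst = 0, Gamma_stt = 39/17, Gamma_tss = 0, Gamma_tst = -16/39, Gamma_ttt = 0
X = (-1, 1/2), Y = (47/12, -1/4) at the point


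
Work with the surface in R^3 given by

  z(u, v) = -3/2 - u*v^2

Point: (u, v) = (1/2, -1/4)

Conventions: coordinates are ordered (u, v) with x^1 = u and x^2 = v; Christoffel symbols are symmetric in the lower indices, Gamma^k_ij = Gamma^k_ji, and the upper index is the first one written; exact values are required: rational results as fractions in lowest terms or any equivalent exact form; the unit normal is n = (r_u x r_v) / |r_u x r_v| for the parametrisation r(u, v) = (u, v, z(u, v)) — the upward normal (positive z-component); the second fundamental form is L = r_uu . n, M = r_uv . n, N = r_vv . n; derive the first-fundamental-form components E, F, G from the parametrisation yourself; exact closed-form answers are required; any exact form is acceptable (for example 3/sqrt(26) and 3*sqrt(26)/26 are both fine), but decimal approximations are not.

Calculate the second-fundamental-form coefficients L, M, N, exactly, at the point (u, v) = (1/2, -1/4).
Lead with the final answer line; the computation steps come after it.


Answer: L = 0, M = 8*sqrt(273)/273, N = -16*sqrt(273)/273

z_u = -1/16, z_v = 1/4, z_uu = 0, z_uv = 1/2, z_vv = -1
E = 257/256, F = -1/64, G = 17/16; answer radicand W^2 = 273/256
unnormalised second-form numerators: l = 0, m = 1/2, n = -1; L = l/sqrt(273/256), and similarly M = m/sqrt(W^2), N = n/sqrt(W^2)


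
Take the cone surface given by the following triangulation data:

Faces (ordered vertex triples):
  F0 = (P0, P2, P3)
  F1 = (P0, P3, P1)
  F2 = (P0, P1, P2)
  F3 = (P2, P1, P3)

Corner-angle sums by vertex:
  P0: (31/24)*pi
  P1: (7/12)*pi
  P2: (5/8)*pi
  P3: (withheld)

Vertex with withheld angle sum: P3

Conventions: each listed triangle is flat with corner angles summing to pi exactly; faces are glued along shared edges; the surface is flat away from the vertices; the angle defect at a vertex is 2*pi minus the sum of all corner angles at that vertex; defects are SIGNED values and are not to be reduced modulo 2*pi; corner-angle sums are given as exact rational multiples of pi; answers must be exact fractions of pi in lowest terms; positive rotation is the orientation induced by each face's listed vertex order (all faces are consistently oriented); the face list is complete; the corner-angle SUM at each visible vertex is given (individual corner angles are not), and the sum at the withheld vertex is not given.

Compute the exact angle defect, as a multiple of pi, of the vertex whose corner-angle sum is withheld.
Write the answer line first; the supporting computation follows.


Answer: defect(P3) = pi/2

V = 4, E = 6, F = 4; chi = V - E + F = 2
Gauss-Bonnet: total defect = 2*pi*chi = 4*pi; visible defects sum to (7/2)*pi


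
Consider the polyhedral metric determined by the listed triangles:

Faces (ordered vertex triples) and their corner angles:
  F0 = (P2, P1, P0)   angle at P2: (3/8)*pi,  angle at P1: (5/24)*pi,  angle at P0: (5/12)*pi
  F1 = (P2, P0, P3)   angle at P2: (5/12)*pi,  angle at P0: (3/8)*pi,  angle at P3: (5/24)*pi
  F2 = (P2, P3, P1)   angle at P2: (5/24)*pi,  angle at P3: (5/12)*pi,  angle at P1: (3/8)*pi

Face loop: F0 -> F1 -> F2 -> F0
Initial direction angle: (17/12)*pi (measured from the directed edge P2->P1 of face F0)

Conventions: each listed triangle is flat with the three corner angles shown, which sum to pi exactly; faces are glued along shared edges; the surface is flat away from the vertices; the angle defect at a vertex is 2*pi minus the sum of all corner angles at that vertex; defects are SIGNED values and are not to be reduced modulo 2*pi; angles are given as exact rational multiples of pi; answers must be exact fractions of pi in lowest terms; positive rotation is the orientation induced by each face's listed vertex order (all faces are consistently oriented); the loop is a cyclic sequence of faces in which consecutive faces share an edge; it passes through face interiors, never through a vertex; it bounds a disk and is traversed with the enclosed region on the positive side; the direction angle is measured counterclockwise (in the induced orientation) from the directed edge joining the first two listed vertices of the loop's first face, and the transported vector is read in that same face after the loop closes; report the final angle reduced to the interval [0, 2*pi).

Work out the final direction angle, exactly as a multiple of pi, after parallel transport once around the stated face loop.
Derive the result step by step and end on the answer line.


enclosed vertex P2: corner angles sum to pi, defect = 2*pi - pi = pi
adding the enclosed defects to the starting angle (mod 2*pi, induced orientation) gives the holonomy
final angle = (17/12)*pi + pi = (5/12)*pi (mod 2*pi)

Answer: final direction angle = (5/12)*pi


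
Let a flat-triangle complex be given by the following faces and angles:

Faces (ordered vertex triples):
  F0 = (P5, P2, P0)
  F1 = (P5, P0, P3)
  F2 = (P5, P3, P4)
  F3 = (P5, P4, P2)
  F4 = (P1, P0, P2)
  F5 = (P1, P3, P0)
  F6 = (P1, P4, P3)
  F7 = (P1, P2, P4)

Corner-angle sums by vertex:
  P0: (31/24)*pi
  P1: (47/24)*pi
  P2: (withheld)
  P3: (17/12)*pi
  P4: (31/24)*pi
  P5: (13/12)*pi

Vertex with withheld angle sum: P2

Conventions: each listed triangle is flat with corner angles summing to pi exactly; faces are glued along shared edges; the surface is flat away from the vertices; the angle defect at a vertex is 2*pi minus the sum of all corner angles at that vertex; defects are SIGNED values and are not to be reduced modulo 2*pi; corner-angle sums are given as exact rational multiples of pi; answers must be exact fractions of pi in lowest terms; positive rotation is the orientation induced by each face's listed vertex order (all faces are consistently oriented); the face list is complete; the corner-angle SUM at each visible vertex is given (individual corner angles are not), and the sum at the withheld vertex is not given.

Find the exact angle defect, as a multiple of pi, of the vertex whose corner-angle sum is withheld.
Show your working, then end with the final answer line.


V = 6, E = 12, F = 8; chi = V - E + F = 2
Gauss-Bonnet: total defect = 2*pi*chi = 4*pi; visible defects sum to (71/24)*pi

Answer: defect(P2) = (25/24)*pi


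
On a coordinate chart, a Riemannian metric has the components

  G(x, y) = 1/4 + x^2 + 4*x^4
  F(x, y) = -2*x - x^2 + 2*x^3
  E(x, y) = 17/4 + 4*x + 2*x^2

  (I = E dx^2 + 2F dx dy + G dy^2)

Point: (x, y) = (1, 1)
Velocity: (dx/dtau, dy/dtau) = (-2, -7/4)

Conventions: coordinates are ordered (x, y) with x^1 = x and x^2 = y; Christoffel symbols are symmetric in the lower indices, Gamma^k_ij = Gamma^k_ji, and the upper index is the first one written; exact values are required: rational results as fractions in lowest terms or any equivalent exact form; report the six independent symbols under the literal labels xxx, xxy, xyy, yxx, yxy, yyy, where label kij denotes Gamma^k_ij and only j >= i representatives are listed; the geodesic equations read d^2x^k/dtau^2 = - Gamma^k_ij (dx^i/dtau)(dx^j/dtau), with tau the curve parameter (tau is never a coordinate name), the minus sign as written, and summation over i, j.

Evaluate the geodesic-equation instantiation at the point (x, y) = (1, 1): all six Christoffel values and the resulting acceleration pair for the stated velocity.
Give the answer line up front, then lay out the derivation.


Answer: Gamma_xxx = 368/845, Gamma_xxy = 144/845, Gamma_xyy = -756/845, Gamma_yxx = 392/845, Gamma_yxy = 1476/845, Gamma_yyy = -144/845; accelerations (d^2x/dtau^2, d^2y/dtau^2) = (-659/3380, -11459/845)

E = 41/4, F = -1, G = 21/4 at the point
E_x = 8, E_y = 0, F_x = 2, F_y = 0, G_x = 18, G_y = 0
EG - F^2 = 845/16;  g^inv = (16/845) * [[21/4, 1], [1, 41/4]]
first-kind symbols [ij,l] = (1/2)(d_i g_jl + d_j g_il - d_l g_ij): [xx,x] = E_x/2 = 4, [xx,y] = F_x - E_y/2 = 2, [xy,x] = E_y/2 = 0, [xy,y] = G_x/2 = 9, [yy,x] = F_y - G_x/2 = -9, [yy,y] = G_y/2 = 0
Gamma^x_ij = (G*[ij,x] - F*[ij,y])/(EG - F^2), Gamma^y_ij = (E*[ij,y] - F*[ij,x])/(EG - F^2)
Gamma_xxx = 368/845, Gamma_xxy = 144/845, Gamma_xyy = -756/845, Gamma_yxx = 392/845, Gamma_yxy = 1476/845, Gamma_yyy = -144/845
d^2x/dtau^2 = -(Gamma_xxx*(-2)^2 + 2*Gamma_xxy*(-2)*(-7/4) + Gamma_xyy*(-7/4)^2) = -659/3380
d^2y/dtau^2 = -(Gamma_yxx*(-2)^2 + 2*Gamma_yxy*(-2)*(-7/4) + Gamma_yyy*(-7/4)^2) = -11459/845


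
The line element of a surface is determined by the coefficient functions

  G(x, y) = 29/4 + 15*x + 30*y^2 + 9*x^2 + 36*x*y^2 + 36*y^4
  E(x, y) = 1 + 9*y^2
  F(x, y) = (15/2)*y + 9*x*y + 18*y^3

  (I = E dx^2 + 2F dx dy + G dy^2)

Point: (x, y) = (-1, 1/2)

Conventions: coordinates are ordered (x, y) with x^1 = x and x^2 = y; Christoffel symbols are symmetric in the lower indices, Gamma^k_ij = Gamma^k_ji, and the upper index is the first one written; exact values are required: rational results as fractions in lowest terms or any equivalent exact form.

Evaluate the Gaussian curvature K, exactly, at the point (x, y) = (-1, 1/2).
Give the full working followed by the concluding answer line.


E = 13/4, F = 3/2, G = 2, EG - F^2 = 17/4 at the point
E_x = 0, E_y = 9, F_x = 9/2, F_y = 12, G_x = 6, G_y = 12
E_yy = 18, F_xy = 9, G_xx = 18
Compute both Brioschi determinants and normalise by (EG - F^2)^2.
M1 = [[-E_yy/2 + F_xy - G_xx/2, E_x/2, F_x - E_y/2], [F_y - G_x/2, E, F], [G_y/2, F, G]] = [[-9, 0, 0], [9, 13/4, 3/2], [6, 3/2, 2]]; det M1 = -153/4
M2 = [[0, E_y/2, G_x/2], [E_y/2, E, F], [G_x/2, F, G]] = [[0, 9/2, 3], [9/2, 13/4, 3/2], [3, 3/2, 2]]; det M2 = -117/4
det M1 - det M2 = -9; K = -9 / (17/4)^2 = -144/289

Answer: K = -144/289


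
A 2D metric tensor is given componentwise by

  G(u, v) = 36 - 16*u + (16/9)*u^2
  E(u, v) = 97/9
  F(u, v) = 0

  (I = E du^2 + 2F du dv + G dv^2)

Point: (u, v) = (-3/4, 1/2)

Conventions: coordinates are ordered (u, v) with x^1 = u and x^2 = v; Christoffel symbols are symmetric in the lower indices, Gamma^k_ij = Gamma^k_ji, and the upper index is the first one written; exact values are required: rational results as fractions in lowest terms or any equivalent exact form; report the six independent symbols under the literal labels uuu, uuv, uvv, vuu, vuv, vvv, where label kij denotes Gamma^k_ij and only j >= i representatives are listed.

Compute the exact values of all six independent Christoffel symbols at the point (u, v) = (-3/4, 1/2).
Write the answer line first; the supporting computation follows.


Answer: Gamma_uuu = 0, Gamma_uuv = 0, Gamma_uvv = 84/97, Gamma_vuu = 0, Gamma_vuv = -4/21, Gamma_vvv = 0

E = 97/9, F = 0, G = 49 at the point
E_u = 0, E_v = 0, F_u = 0, F_v = 0, G_u = -56/3, G_v = 0
EG - F^2 = 4753/9;  g^inv = (9/4753) * [[49, 0], [0, 97/9]]
first-kind symbols [ij,l] = (1/2)(d_i g_jl + d_j g_il - d_l g_ij): [uu,u] = E_u/2 = 0, [uu,v] = F_u - E_v/2 = 0, [uv,u] = E_v/2 = 0, [uv,v] = G_u/2 = -28/3, [vv,u] = F_v - G_u/2 = 28/3, [vv,v] = G_v/2 = 0
Gamma^u_ij = (G*[ij,u] - F*[ij,v])/(EG - F^2), Gamma^v_ij = (E*[ij,v] - F*[ij,u])/(EG - F^2)


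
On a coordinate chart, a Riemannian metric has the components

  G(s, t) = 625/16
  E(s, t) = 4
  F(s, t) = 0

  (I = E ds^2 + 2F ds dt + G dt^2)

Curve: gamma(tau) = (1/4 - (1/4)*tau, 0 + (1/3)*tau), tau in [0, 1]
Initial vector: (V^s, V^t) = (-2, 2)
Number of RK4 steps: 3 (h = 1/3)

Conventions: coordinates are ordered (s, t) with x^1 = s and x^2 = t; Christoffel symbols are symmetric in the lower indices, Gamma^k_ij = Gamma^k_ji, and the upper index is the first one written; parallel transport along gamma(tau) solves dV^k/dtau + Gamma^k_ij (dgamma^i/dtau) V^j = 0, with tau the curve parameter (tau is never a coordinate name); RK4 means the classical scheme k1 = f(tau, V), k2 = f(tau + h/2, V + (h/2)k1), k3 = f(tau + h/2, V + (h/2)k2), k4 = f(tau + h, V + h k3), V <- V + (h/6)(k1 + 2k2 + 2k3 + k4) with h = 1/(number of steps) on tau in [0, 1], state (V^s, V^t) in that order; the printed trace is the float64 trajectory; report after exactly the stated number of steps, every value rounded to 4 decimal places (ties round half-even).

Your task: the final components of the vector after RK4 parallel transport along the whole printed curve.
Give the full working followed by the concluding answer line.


gamma'(tau) = (-1/4, 1/3); f(tau, V)^k = -Gamma^k_ij(gamma(tau)) gamma'^i(tau) V^j; h = 1/3; intermediate values shown to 6 dp
curve data and Christoffel symbols at the stage parameters:
  tau = 0.000000: gamma = (0.250000, 0.000000), gamma' = (-0.250000, 0.333333); Gamma_sss = 0.000000, Gamma_sst = 0.000000, Gamma_stt = 0.000000, Gamma_tss = 0.000000, Gamma_tst = 0.000000, Gamma_ttt = 0.000000
  tau = 0.166667: gamma = (0.208333, 0.055556), gamma' = (-0.250000, 0.333333); Gamma_sss = 0.000000, Gamma_sst = 0.000000, Gamma_stt = 0.000000, Gamma_tss = 0.000000, Gamma_tst = 0.000000, Gamma_ttt = 0.000000
  tau = 0.333333: gamma = (0.166667, 0.111111), gamma' = (-0.250000, 0.333333); Gamma_sss = 0.000000, Gamma_sst = 0.000000, Gamma_stt = 0.000000, Gamma_tss = 0.000000, Gamma_tst = 0.000000, Gamma_ttt = 0.000000
  tau = 0.500000: gamma = (0.125000, 0.166667), gamma' = (-0.250000, 0.333333); Gamma_sss = 0.000000, Gamma_sst = 0.000000, Gamma_stt = 0.000000, Gamma_tss = 0.000000, Gamma_tst = 0.000000, Gamma_ttt = 0.000000
  tau = 0.666667: gamma = (0.083333, 0.222222), gamma' = (-0.250000, 0.333333); Gamma_sss = 0.000000, Gamma_sst = 0.000000, Gamma_stt = 0.000000, Gamma_tss = 0.000000, Gamma_tst = 0.000000, Gamma_ttt = 0.000000
  tau = 0.833333: gamma = (0.041667, 0.277778), gamma' = (-0.250000, 0.333333); Gamma_sss = 0.000000, Gamma_sst = 0.000000, Gamma_stt = 0.000000, Gamma_tss = 0.000000, Gamma_tst = 0.000000, Gamma_ttt = 0.000000
  tau = 1.000000: gamma = (0.000000, 0.333333), gamma' = (-0.250000, 0.333333); Gamma_sss = 0.000000, Gamma_sst = 0.000000, Gamma_stt = 0.000000, Gamma_tss = 0.000000, Gamma_tst = 0.000000, Gamma_ttt = 0.000000
step 0: V^s = -2.0000, V^t = 2.0000
step 1: k1 = (0.000000, 0.000000), k2 = (0.000000, 0.000000), k3 = (0.000000, 0.000000), k4 = (0.000000, 0.000000); V <- V + (h/6)(k1 + 2k2 + 2k3 + k4): V^s = -2.0000, V^t = 2.0000
step 2: k1 = (0.000000, 0.000000), k2 = (0.000000, 0.000000), k3 = (0.000000, 0.000000), k4 = (0.000000, 0.000000); V <- V + (h/6)(k1 + 2k2 + 2k3 + k4): V^s = -2.0000, V^t = 2.0000
step 3: k1 = (0.000000, 0.000000), k2 = (0.000000, 0.000000), k3 = (0.000000, 0.000000), k4 = (0.000000, 0.000000); V <- V + (h/6)(k1 + 2k2 + 2k3 + k4): V^s = -2.0000, V^t = 2.0000

Answer: V^s = -2.0000, V^t = 2.0000


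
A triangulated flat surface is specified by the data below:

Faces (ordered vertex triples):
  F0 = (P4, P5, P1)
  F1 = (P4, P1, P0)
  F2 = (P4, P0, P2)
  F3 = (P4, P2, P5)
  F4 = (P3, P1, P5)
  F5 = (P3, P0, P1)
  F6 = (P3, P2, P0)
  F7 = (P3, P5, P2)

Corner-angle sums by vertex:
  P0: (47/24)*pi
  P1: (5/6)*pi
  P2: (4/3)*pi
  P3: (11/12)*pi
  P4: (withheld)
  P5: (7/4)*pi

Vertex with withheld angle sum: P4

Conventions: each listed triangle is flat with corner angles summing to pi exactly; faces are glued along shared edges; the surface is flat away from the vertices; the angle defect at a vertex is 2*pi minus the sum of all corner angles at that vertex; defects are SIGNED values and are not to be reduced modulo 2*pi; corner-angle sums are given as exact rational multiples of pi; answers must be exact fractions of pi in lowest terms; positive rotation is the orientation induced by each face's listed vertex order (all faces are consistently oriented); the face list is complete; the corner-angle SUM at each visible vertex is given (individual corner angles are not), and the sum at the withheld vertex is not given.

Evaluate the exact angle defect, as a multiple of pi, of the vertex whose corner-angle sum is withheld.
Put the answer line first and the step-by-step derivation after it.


Answer: defect(P4) = (19/24)*pi

V = 6, E = 12, F = 8; chi = V - E + F = 2
Gauss-Bonnet: total defect = 2*pi*chi = 4*pi; visible defects sum to (77/24)*pi


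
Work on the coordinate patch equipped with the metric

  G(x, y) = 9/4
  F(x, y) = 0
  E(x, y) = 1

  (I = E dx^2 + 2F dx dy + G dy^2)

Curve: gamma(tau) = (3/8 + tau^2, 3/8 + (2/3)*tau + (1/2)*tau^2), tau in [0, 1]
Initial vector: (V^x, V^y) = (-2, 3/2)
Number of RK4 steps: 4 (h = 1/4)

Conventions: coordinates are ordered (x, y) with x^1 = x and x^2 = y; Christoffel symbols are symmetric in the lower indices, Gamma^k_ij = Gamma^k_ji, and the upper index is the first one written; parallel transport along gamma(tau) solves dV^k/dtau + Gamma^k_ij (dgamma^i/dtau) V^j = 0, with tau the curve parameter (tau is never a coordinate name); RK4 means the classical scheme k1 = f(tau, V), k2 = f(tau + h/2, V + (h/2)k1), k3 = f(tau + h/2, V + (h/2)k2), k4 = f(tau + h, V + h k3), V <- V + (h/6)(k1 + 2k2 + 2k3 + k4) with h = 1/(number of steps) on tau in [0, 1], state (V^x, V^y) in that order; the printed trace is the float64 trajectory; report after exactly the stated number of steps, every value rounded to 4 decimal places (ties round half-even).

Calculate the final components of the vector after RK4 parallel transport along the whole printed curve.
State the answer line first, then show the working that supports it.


Answer: V^x = -2.0000, V^y = 1.5000

gamma'(tau) = (2*tau, 2/3 + tau); f(tau, V)^k = -Gamma^k_ij(gamma(tau)) gamma'^i(tau) V^j; h = 1/4; intermediate values shown to 6 dp
curve data and Christoffel symbols at the stage parameters:
  tau = 0.000000: gamma = (0.375000, 0.375000), gamma' = (0.000000, 0.666667); Gamma_xxx = 0.000000, Gamma_xxy = 0.000000, Gamma_xyy = 0.000000, Gamma_yxx = 0.000000, Gamma_yxy = 0.000000, Gamma_yyy = 0.000000
  tau = 0.125000: gamma = (0.390625, 0.466146), gamma' = (0.250000, 0.791667); Gamma_xxx = 0.000000, Gamma_xxy = 0.000000, Gamma_xyy = 0.000000, Gamma_yxx = 0.000000, Gamma_yxy = 0.000000, Gamma_yyy = 0.000000
  tau = 0.250000: gamma = (0.437500, 0.572917), gamma' = (0.500000, 0.916667); Gamma_xxx = 0.000000, Gamma_xxy = 0.000000, Gamma_xyy = 0.000000, Gamma_yxx = 0.000000, Gamma_yxy = 0.000000, Gamma_yyy = 0.000000
  tau = 0.375000: gamma = (0.515625, 0.695312), gamma' = (0.750000, 1.041667); Gamma_xxx = 0.000000, Gamma_xxy = 0.000000, Gamma_xyy = 0.000000, Gamma_yxx = 0.000000, Gamma_yxy = 0.000000, Gamma_yyy = 0.000000
  tau = 0.500000: gamma = (0.625000, 0.833333), gamma' = (1.000000, 1.166667); Gamma_xxx = 0.000000, Gamma_xxy = 0.000000, Gamma_xyy = 0.000000, Gamma_yxx = 0.000000, Gamma_yxy = 0.000000, Gamma_yyy = 0.000000
  tau = 0.625000: gamma = (0.765625, 0.986979), gamma' = (1.250000, 1.291667); Gamma_xxx = 0.000000, Gamma_xxy = 0.000000, Gamma_xyy = 0.000000, Gamma_yxx = 0.000000, Gamma_yxy = 0.000000, Gamma_yyy = 0.000000
  tau = 0.750000: gamma = (0.937500, 1.156250), gamma' = (1.500000, 1.416667); Gamma_xxx = 0.000000, Gamma_xxy = 0.000000, Gamma_xyy = 0.000000, Gamma_yxx = 0.000000, Gamma_yxy = 0.000000, Gamma_yyy = 0.000000
  tau = 0.875000: gamma = (1.140625, 1.341146), gamma' = (1.750000, 1.541667); Gamma_xxx = 0.000000, Gamma_xxy = 0.000000, Gamma_xyy = 0.000000, Gamma_yxx = 0.000000, Gamma_yxy = 0.000000, Gamma_yyy = 0.000000
  tau = 1.000000: gamma = (1.375000, 1.541667), gamma' = (2.000000, 1.666667); Gamma_xxx = 0.000000, Gamma_xxy = 0.000000, Gamma_xyy = 0.000000, Gamma_yxx = 0.000000, Gamma_yxy = 0.000000, Gamma_yyy = 0.000000
step 0: V^x = -2.0000, V^y = 1.5000
step 1: k1 = (0.000000, 0.000000), k2 = (0.000000, 0.000000), k3 = (0.000000, 0.000000), k4 = (0.000000, 0.000000); V <- V + (h/6)(k1 + 2k2 + 2k3 + k4): V^x = -2.0000, V^y = 1.5000
step 2: k1 = (0.000000, 0.000000), k2 = (0.000000, 0.000000), k3 = (0.000000, 0.000000), k4 = (0.000000, 0.000000); V <- V + (h/6)(k1 + 2k2 + 2k3 + k4): V^x = -2.0000, V^y = 1.5000
step 3: k1 = (0.000000, 0.000000), k2 = (0.000000, 0.000000), k3 = (0.000000, 0.000000), k4 = (0.000000, 0.000000); V <- V + (h/6)(k1 + 2k2 + 2k3 + k4): V^x = -2.0000, V^y = 1.5000
step 4: k1 = (0.000000, 0.000000), k2 = (0.000000, 0.000000), k3 = (0.000000, 0.000000), k4 = (0.000000, 0.000000); V <- V + (h/6)(k1 + 2k2 + 2k3 + k4): V^x = -2.0000, V^y = 1.5000


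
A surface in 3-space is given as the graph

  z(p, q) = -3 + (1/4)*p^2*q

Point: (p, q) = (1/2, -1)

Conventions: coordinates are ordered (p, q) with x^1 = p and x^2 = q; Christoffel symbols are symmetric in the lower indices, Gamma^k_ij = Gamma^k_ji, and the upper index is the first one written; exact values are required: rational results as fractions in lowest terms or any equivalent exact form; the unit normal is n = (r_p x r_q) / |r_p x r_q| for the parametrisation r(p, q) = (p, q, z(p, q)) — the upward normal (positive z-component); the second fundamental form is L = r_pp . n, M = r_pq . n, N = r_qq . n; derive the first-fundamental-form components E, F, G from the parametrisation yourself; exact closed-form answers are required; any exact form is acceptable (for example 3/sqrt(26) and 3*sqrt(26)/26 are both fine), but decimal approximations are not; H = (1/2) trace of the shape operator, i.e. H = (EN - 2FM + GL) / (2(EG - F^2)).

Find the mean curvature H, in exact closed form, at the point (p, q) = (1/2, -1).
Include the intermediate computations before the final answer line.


z_p = -1/4, z_q = 1/16, z_pp = -1/2, z_pq = 1/4, z_qq = 0
E = 17/16, F = -1/64, G = 257/256; answer radicand W^2 = 273/256
unnormalised second-form numerators: l = -1/2, m = 1/4, n = 0; L = l/sqrt(273/256), and similarly M = m/sqrt(W^2), N = n/sqrt(W^2)
H = (E*n - 2*F*m + G*l) / (2*(EG - F^2)*sqrt(W^2)); E*n - 2*F*m + G*l = -253/512, EG - F^2 = 273/256, so H = (-253/1092)/sqrt(273/256)

Answer: H = -1012*sqrt(273)/74529


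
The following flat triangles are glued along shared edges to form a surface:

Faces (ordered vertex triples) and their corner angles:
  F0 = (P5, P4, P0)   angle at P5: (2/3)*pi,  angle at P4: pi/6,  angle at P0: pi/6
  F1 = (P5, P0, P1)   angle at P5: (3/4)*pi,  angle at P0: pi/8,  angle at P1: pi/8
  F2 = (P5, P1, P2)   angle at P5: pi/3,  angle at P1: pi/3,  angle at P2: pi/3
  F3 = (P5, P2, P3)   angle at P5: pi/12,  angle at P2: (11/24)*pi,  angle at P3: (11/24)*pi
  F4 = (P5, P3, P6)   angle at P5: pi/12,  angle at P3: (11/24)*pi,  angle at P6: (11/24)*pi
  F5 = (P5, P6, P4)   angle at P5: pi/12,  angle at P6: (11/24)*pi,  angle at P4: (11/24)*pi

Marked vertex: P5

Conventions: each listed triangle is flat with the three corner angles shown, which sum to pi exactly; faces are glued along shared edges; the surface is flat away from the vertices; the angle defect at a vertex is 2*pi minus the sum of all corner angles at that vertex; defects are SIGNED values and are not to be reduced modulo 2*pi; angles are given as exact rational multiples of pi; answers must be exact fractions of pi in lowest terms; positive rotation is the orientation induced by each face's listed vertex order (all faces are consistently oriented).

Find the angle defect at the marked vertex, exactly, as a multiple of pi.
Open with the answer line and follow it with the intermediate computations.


Answer: defect(P5) = 0

Sum of corner angles at P5: 2*pi
defect = 2*pi - 2*pi


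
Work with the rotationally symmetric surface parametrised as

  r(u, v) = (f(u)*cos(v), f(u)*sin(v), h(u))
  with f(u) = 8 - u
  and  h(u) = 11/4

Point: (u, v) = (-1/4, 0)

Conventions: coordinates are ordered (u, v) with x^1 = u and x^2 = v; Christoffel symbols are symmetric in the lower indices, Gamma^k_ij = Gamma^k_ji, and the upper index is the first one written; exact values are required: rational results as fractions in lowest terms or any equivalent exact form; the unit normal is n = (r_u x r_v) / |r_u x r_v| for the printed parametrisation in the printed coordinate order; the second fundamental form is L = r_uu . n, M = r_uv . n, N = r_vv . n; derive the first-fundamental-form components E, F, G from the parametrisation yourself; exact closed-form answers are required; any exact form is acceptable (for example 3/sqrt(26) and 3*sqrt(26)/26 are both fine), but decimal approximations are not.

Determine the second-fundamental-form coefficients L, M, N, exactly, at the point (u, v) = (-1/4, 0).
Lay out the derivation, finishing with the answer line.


f = 33/4, f' = -1, f'' = 0, h' = 0, h'' = 0
E = 1, F = 0, G = 1089/16; answer radicand W^2 = 1
unnormalised second-form numerators: l = 0, m = 0, n = 0; L = l/sqrt(1), and similarly M = m/sqrt(W^2), N = n/sqrt(W^2)

Answer: L = 0, M = 0, N = 0


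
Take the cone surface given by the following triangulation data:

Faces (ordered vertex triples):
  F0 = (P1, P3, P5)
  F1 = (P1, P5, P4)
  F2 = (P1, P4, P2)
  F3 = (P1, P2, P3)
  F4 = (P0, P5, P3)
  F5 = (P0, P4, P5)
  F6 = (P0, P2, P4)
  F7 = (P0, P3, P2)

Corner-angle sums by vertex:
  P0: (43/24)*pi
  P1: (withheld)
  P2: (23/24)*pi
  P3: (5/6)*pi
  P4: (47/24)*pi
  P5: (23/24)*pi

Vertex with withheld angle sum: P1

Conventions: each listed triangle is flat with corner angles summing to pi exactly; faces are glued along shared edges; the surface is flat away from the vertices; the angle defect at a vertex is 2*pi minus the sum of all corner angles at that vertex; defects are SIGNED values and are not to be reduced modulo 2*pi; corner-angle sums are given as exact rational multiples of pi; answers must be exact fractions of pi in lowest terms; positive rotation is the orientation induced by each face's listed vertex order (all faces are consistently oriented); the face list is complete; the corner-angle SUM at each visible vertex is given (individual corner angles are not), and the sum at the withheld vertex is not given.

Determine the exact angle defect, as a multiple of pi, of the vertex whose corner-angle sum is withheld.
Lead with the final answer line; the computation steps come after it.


Answer: defect(P1) = pi/2

V = 6, E = 12, F = 8; chi = V - E + F = 2
Gauss-Bonnet: total defect = 2*pi*chi = 4*pi; visible defects sum to (7/2)*pi


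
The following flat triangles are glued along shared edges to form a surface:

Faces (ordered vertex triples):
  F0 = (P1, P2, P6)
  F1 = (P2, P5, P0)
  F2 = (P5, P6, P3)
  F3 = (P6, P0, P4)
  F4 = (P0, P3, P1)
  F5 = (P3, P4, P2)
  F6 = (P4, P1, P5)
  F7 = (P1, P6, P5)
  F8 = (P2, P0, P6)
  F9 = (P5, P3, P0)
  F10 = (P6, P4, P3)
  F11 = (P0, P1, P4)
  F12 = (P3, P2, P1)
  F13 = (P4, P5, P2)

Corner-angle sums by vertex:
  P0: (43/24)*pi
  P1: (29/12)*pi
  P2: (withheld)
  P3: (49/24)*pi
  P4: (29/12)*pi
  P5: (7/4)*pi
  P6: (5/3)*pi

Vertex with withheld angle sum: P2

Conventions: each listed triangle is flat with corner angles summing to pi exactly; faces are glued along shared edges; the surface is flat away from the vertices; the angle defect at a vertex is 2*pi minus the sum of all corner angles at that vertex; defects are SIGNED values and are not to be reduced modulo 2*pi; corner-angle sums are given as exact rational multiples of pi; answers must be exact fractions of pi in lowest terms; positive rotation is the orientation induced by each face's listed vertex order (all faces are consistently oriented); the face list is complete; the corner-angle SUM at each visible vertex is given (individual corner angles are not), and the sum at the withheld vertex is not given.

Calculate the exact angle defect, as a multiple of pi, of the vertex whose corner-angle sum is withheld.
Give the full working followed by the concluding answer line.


V = 7, E = 21, F = 14; chi = V - E + F = 0
Gauss-Bonnet: total defect = 2*pi*chi = 0; visible defects sum to -pi/12

Answer: defect(P2) = pi/12


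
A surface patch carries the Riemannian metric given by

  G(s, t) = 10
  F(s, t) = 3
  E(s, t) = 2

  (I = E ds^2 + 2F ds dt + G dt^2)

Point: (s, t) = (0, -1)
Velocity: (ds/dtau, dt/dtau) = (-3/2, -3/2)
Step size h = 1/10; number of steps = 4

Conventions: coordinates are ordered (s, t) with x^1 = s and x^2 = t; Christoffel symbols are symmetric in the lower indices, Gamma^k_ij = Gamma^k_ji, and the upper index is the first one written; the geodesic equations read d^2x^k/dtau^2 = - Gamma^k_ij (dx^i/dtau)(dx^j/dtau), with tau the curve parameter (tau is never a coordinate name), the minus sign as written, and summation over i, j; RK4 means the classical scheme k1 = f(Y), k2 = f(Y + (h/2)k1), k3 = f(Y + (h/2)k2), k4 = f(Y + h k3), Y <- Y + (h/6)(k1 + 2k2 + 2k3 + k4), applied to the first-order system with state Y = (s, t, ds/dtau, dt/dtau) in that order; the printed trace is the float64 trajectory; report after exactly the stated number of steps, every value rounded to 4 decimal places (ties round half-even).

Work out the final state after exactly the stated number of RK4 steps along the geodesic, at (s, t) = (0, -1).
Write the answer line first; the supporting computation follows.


Answer: s = -0.6000, t = -1.6000, ds/dtau = -1.5000, dt/dtau = -1.5000

f(Y) = (ds/dtau, dt/dtau, -Gamma^s_ij Y'^i Y'^j, -Gamma^t_ij Y'^i Y'^j) with the Gammas evaluated at the stage position; h = 0.100000; intermediate values shown to 6 dp
step 0: s = 0.0000, t = -1.0000, ds/dtau = -1.5000, dt/dtau = -1.5000
step 1:
  k1: at (s, t) = (0.000000, -1.000000), (ds/dtau, dt/dtau) = (-1.500000, -1.500000); Gamma_sss = 0.000000, Gamma_sst = 0.000000, Gamma_stt = 0.000000, Gamma_tss = 0.000000, Gamma_tst = 0.000000, Gamma_ttt = 0.000000; k1 = (-1.500000, -1.500000, 0.000000, 0.000000)
  k2: at (s, t) = (-0.075000, -1.075000), (ds/dtau, dt/dtau) = (-1.500000, -1.500000); Gamma_sss = 0.000000, Gamma_sst = 0.000000, Gamma_stt = 0.000000, Gamma_tss = 0.000000, Gamma_tst = 0.000000, Gamma_ttt = 0.000000; k2 = (-1.500000, -1.500000, 0.000000, 0.000000)
  k3: at (s, t) = (-0.075000, -1.075000), (ds/dtau, dt/dtau) = (-1.500000, -1.500000); Gamma_sss = 0.000000, Gamma_sst = 0.000000, Gamma_stt = 0.000000, Gamma_tss = 0.000000, Gamma_tst = 0.000000, Gamma_ttt = 0.000000; k3 = (-1.500000, -1.500000, 0.000000, 0.000000)
  k4: at (s, t) = (-0.150000, -1.150000), (ds/dtau, dt/dtau) = (-1.500000, -1.500000); Gamma_sss = 0.000000, Gamma_sst = 0.000000, Gamma_stt = 0.000000, Gamma_tss = 0.000000, Gamma_tst = 0.000000, Gamma_ttt = 0.000000; k4 = (-1.500000, -1.500000, 0.000000, 0.000000)
  Y <- Y + (h/6)(k1 + 2k2 + 2k3 + k4): s = -0.1500, t = -1.1500, ds/dtau = -1.5000, dt/dtau = -1.5000
step 2:
  k1: at (s, t) = (-0.150000, -1.150000), (ds/dtau, dt/dtau) = (-1.500000, -1.500000); Gamma_sss = 0.000000, Gamma_sst = 0.000000, Gamma_stt = 0.000000, Gamma_tss = 0.000000, Gamma_tst = 0.000000, Gamma_ttt = 0.000000; k1 = (-1.500000, -1.500000, 0.000000, 0.000000)
  k2: at (s, t) = (-0.225000, -1.225000), (ds/dtau, dt/dtau) = (-1.500000, -1.500000); Gamma_sss = 0.000000, Gamma_sst = 0.000000, Gamma_stt = 0.000000, Gamma_tss = 0.000000, Gamma_tst = 0.000000, Gamma_ttt = 0.000000; k2 = (-1.500000, -1.500000, 0.000000, 0.000000)
  k3: at (s, t) = (-0.225000, -1.225000), (ds/dtau, dt/dtau) = (-1.500000, -1.500000); Gamma_sss = 0.000000, Gamma_sst = 0.000000, Gamma_stt = 0.000000, Gamma_tss = 0.000000, Gamma_tst = 0.000000, Gamma_ttt = 0.000000; k3 = (-1.500000, -1.500000, 0.000000, 0.000000)
  k4: at (s, t) = (-0.300000, -1.300000), (ds/dtau, dt/dtau) = (-1.500000, -1.500000); Gamma_sss = 0.000000, Gamma_sst = 0.000000, Gamma_stt = 0.000000, Gamma_tss = 0.000000, Gamma_tst = 0.000000, Gamma_ttt = 0.000000; k4 = (-1.500000, -1.500000, 0.000000, 0.000000)
  Y <- Y + (h/6)(k1 + 2k2 + 2k3 + k4): s = -0.3000, t = -1.3000, ds/dtau = -1.5000, dt/dtau = -1.5000
step 3:
  k1: at (s, t) = (-0.300000, -1.300000), (ds/dtau, dt/dtau) = (-1.500000, -1.500000); Gamma_sss = 0.000000, Gamma_sst = 0.000000, Gamma_stt = 0.000000, Gamma_tss = 0.000000, Gamma_tst = 0.000000, Gamma_ttt = 0.000000; k1 = (-1.500000, -1.500000, 0.000000, 0.000000)
  k2: at (s, t) = (-0.375000, -1.375000), (ds/dtau, dt/dtau) = (-1.500000, -1.500000); Gamma_sss = 0.000000, Gamma_sst = 0.000000, Gamma_stt = 0.000000, Gamma_tss = 0.000000, Gamma_tst = 0.000000, Gamma_ttt = 0.000000; k2 = (-1.500000, -1.500000, 0.000000, 0.000000)
  k3: at (s, t) = (-0.375000, -1.375000), (ds/dtau, dt/dtau) = (-1.500000, -1.500000); Gamma_sss = 0.000000, Gamma_sst = 0.000000, Gamma_stt = 0.000000, Gamma_tss = 0.000000, Gamma_tst = 0.000000, Gamma_ttt = 0.000000; k3 = (-1.500000, -1.500000, 0.000000, 0.000000)
  k4: at (s, t) = (-0.450000, -1.450000), (ds/dtau, dt/dtau) = (-1.500000, -1.500000); Gamma_sss = 0.000000, Gamma_sst = 0.000000, Gamma_stt = 0.000000, Gamma_tss = 0.000000, Gamma_tst = 0.000000, Gamma_ttt = 0.000000; k4 = (-1.500000, -1.500000, 0.000000, 0.000000)
  Y <- Y + (h/6)(k1 + 2k2 + 2k3 + k4): s = -0.4500, t = -1.4500, ds/dtau = -1.5000, dt/dtau = -1.5000
step 4:
  k1: at (s, t) = (-0.450000, -1.450000), (ds/dtau, dt/dtau) = (-1.500000, -1.500000); Gamma_sss = 0.000000, Gamma_sst = 0.000000, Gamma_stt = 0.000000, Gamma_tss = 0.000000, Gamma_tst = 0.000000, Gamma_ttt = 0.000000; k1 = (-1.500000, -1.500000, 0.000000, 0.000000)
  k2: at (s, t) = (-0.525000, -1.525000), (ds/dtau, dt/dtau) = (-1.500000, -1.500000); Gamma_sss = 0.000000, Gamma_sst = 0.000000, Gamma_stt = 0.000000, Gamma_tss = 0.000000, Gamma_tst = 0.000000, Gamma_ttt = 0.000000; k2 = (-1.500000, -1.500000, 0.000000, 0.000000)
  k3: at (s, t) = (-0.525000, -1.525000), (ds/dtau, dt/dtau) = (-1.500000, -1.500000); Gamma_sss = 0.000000, Gamma_sst = 0.000000, Gamma_stt = 0.000000, Gamma_tss = 0.000000, Gamma_tst = 0.000000, Gamma_ttt = 0.000000; k3 = (-1.500000, -1.500000, 0.000000, 0.000000)
  k4: at (s, t) = (-0.600000, -1.600000), (ds/dtau, dt/dtau) = (-1.500000, -1.500000); Gamma_sss = 0.000000, Gamma_sst = 0.000000, Gamma_stt = 0.000000, Gamma_tss = 0.000000, Gamma_tst = 0.000000, Gamma_ttt = 0.000000; k4 = (-1.500000, -1.500000, 0.000000, 0.000000)
  Y <- Y + (h/6)(k1 + 2k2 + 2k3 + k4): s = -0.6000, t = -1.6000, ds/dtau = -1.5000, dt/dtau = -1.5000
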